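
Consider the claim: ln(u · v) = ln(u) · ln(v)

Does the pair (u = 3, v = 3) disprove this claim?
Yes

Substituting u = 3, v = 3:
LHS = ln(3 · 3) = ln(9) ≈ 2.197
RHS = ln(3) · ln(3) = ln(3)² ≈ 1.207

Since LHS ≠ RHS, this pair disproves the claim.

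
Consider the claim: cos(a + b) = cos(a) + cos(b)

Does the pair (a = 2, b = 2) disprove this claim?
Yes

Substituting a = 2, b = 2:
LHS = cos(2 + 2) = cos(4) ≈ -0.6536
RHS = cos(2) + cos(2) = 2·cos(2) ≈ -0.8323

Since LHS ≠ RHS, this pair disproves the claim.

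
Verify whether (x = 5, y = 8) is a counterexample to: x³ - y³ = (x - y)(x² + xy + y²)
Substituting x = 5, y = 8:
LHS = 5³ - 8³ = -387
RHS = (5 - 8)(5² + 5·8 + 8²) = -387

The sides agree, so this pair does not disprove the claim.

Answer: No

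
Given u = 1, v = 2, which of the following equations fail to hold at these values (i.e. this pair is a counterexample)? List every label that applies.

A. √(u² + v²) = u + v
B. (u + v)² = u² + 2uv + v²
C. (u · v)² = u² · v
Evaluating each claim at the given values:
A. LHS = √(5) ≈ 2.236, RHS = 3 → fails here (LHS ≠ RHS)
B. LHS = 9, RHS = 9 → holds here (LHS = RHS)
C. LHS = 4, RHS = 2 → fails here (LHS ≠ RHS)

Answer: A, C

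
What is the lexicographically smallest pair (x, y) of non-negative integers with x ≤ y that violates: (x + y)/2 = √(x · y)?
At (0, 0): both sides equal 0, so it holds there.

Substituting (0, 1) into the claim:
LHS = (0 + 1)/2 = 1/2
RHS = √(0 · 1) = 0

Since LHS ≠ RHS, this pair disproves the claim, and no lexicographically smaller pair (x ≤ y, non-negative integers) does.

For instance (2, 7) is also a counterexample (LHS = 9/2, RHS = √(14) ≈ 3.742), but it's lexicographically larger.

Answer: (x, y) = (0, 1)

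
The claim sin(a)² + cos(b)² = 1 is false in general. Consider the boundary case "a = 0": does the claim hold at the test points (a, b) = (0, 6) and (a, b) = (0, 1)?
At (0, 6): LHS = cos(6)² ≈ 0.9219 ≠ RHS = 1
At (0, 1): LHS = cos(1)² ≈ 0.2919 ≠ RHS = 1

Answer: No, fails at both test points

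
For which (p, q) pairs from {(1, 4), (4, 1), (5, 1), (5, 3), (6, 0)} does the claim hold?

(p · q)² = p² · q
(4, 1), (5, 1), (6, 0)

Testing each pair:
(1, 4): LHS = 16, RHS = 4 → fails
(4, 1): LHS = 16, RHS = 16 → holds
(5, 1): LHS = 25, RHS = 25 → holds
(5, 3): LHS = 225, RHS = 75 → fails
(6, 0): LHS = 0, RHS = 0 → holds

3 of 5 pairs satisfy the claim.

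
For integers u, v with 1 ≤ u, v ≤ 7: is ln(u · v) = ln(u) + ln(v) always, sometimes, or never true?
Always true

The identity holds for every pair in the range. For instance at (u, v) = (7, 6): both sides equal ln(42) ≈ 3.738.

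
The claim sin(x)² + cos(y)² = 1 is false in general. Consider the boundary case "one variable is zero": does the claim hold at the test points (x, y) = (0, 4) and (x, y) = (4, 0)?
At (0, 4): LHS = cos(4)² ≈ 0.4272 ≠ RHS = 1
At (4, 0): LHS = sin(4)² + 1 ≈ 1.573 ≠ RHS = 1

Answer: No, fails at both test points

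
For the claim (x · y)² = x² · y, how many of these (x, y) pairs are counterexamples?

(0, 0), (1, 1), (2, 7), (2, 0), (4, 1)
Testing each pair:
(0, 0): LHS = 0, RHS = 0 → satisfies claim
(1, 1): LHS = 1, RHS = 1 → satisfies claim
(2, 7): LHS = 196, RHS = 28 → counterexample
(2, 0): LHS = 0, RHS = 0 → satisfies claim
(4, 1): LHS = 16, RHS = 16 → satisfies claim

That makes 1 counterexample.

Answer: 1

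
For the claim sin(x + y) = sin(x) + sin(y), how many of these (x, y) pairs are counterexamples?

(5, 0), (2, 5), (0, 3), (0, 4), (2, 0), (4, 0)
1

Testing each pair:
(5, 0): LHS = sin(5) ≈ -0.9589, RHS = sin(5) ≈ -0.9589 → satisfies claim
(2, 5): LHS = sin(7) ≈ 0.657, RHS = sin(5) + sin(2) ≈ -0.04963 → counterexample
(0, 3): LHS = sin(3) ≈ 0.1411, RHS = sin(3) ≈ 0.1411 → satisfies claim
(0, 4): LHS = sin(4) ≈ -0.7568, RHS = sin(4) ≈ -0.7568 → satisfies claim
(2, 0): LHS = sin(2) ≈ 0.9093, RHS = sin(2) ≈ 0.9093 → satisfies claim
(4, 0): LHS = sin(4) ≈ -0.7568, RHS = sin(4) ≈ -0.7568 → satisfies claim

That makes 1 counterexample.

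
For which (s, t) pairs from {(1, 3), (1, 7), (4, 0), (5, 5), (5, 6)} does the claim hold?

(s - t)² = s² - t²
(4, 0), (5, 5)

Testing each pair:
(1, 3): LHS = 4, RHS = -8 → fails
(1, 7): LHS = 36, RHS = -48 → fails
(4, 0): LHS = 16, RHS = 16 → holds
(5, 5): LHS = 0, RHS = 0 → holds
(5, 6): LHS = 1, RHS = -11 → fails

2 of 5 pairs satisfy the claim.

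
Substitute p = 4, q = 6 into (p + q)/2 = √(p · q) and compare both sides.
LHS = (4 + 6)/2 = 5
RHS = √(4 · 6) = 2·√(6) ≈ 4.899

LHS ≠ RHS (they differ by about 0.101), so the equation does not hold here.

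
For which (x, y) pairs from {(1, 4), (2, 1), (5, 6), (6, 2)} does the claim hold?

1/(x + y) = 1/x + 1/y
Testing each pair:
(1, 4): LHS = 1/5, RHS = 5/4 → fails
(2, 1): LHS = 1/3, RHS = 3/2 → fails
(5, 6): LHS = 1/11, RHS = 11/30 → fails
(6, 2): LHS = 1/8, RHS = 2/3 → fails

No pair satisfies the claim.

Answer: None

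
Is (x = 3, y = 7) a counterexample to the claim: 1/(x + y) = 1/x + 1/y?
Yes

Substituting x = 3, y = 7:
LHS = 1/(3 + 7) = 1/10
RHS = 1/3 + 1/7 = 10/21

Since LHS ≠ RHS, this pair disproves the claim.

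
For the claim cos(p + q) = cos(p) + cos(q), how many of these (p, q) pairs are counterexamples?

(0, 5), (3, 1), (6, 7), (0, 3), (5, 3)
Testing each pair:
(0, 5): LHS = cos(5) ≈ 0.2837, RHS = cos(5) + 1 ≈ 1.284 → counterexample
(3, 1): LHS = cos(4) ≈ -0.6536, RHS = cos(3) + cos(1) ≈ -0.4497 → counterexample
(6, 7): LHS = cos(13) ≈ 0.9074, RHS = cos(7) + cos(6) ≈ 1.714 → counterexample
(0, 3): LHS = cos(3) ≈ -0.99, RHS = cos(3) + 1 ≈ 0.01001 → counterexample
(5, 3): LHS = cos(8) ≈ -0.1455, RHS = cos(3) + cos(5) ≈ -0.7063 → counterexample

That makes 5 counterexamples.

Answer: 5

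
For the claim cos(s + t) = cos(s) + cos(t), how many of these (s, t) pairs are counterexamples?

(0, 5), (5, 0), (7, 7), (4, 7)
4

Testing each pair:
(0, 5): LHS = cos(5) ≈ 0.2837, RHS = cos(5) + 1 ≈ 1.284 → counterexample
(5, 0): LHS = cos(5) ≈ 0.2837, RHS = cos(5) + 1 ≈ 1.284 → counterexample
(7, 7): LHS = cos(14) ≈ 0.1367, RHS = 2·cos(7) ≈ 1.508 → counterexample
(4, 7): LHS = cos(11) ≈ 0.004426, RHS = cos(4) + cos(7) ≈ 0.1003 → counterexample

That makes 4 counterexamples.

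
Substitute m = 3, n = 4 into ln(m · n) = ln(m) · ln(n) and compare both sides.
LHS = ln(3 · 4) = ln(12) ≈ 2.485
RHS = ln(3) · ln(4) ≈ 1.523

LHS ≠ RHS (they differ by about 0.9619), so the equation does not hold here.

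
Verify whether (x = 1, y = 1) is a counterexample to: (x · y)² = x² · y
No

Substituting x = 1, y = 1:
LHS = (1 · 1)² = 1
RHS = 1² · 1 = 1

The sides agree, so this pair does not disprove the claim.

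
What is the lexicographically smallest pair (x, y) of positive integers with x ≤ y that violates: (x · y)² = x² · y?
At (1, 1): both sides equal 1, so it holds there.

Substituting (1, 2) into the claim:
LHS = (1 · 2)² = 4
RHS = 1² · 2 = 2

Since LHS ≠ RHS, this pair disproves the claim, and no lexicographically smaller pair (x ≤ y, positive integers) does.

For instance (7, 8) is also a counterexample (LHS = 3136, RHS = 392), but it's lexicographically larger.

Answer: (x, y) = (1, 2)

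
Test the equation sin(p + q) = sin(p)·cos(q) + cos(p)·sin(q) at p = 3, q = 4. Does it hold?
Substituting p = 3, q = 4:

LHS = sin(3 + 4) = sin(7) ≈ 0.657
RHS = sin(3)·cos(4) + cos(3)·sin(4) = sin(3)·cos(4) + sin(4)·cos(3) ≈ 0.657

LHS = RHS, so the equation holds at this point.

Answer: Holds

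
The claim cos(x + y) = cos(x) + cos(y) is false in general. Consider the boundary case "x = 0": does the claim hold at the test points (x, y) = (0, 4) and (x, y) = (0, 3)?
No, fails at both test points

At (0, 4): LHS = cos(4) ≈ -0.6536 ≠ RHS = cos(4) + 1 ≈ 0.3464
At (0, 3): LHS = cos(3) ≈ -0.99 ≠ RHS = cos(3) + 1 ≈ 0.01001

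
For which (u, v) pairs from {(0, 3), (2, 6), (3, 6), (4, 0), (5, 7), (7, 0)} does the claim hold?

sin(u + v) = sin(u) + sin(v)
Testing each pair:
(0, 3): LHS = sin(3) ≈ 0.1411, RHS = sin(3) ≈ 0.1411 → holds
(2, 6): LHS = sin(8) ≈ 0.9894, RHS = sin(6) + sin(2) ≈ 0.6299 → fails
(3, 6): LHS = sin(9) ≈ 0.4121, RHS = sin(6) + sin(3) ≈ -0.1383 → fails
(4, 0): LHS = sin(4) ≈ -0.7568, RHS = sin(4) ≈ -0.7568 → holds
(5, 7): LHS = sin(12) ≈ -0.5366, RHS = sin(5) + sin(7) ≈ -0.3019 → fails
(7, 0): LHS = sin(7) ≈ 0.657, RHS = sin(7) ≈ 0.657 → holds

3 of 6 pairs satisfy the claim.

Answer: (0, 3), (4, 0), (7, 0)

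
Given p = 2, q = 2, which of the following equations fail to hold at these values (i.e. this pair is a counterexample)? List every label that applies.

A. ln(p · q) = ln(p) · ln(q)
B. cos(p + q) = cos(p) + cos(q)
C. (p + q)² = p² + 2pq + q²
A, B

Evaluating each claim at the given values:
A. LHS = ln(4) ≈ 1.386, RHS = ln(2)² ≈ 0.4805 → fails here (LHS ≠ RHS)
B. LHS = cos(4) ≈ -0.6536, RHS = 2·cos(2) ≈ -0.8323 → fails here (LHS ≠ RHS)
C. LHS = 16, RHS = 16 → holds here (LHS = RHS)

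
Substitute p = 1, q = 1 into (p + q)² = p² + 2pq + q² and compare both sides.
LHS = (1 + 1)² = 4
RHS = 1² + 2·1·1 + 1² = 4

LHS = RHS: the two sides agree.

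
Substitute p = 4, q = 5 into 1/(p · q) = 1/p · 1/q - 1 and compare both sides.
LHS = 1/(4 · 5) = 1/20
RHS = 1/4 · 1/5 - 1 = -19/20

LHS ≠ RHS, so the equation does not hold here.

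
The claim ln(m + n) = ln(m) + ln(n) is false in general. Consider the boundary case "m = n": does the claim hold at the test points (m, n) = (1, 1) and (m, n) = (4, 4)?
At (1, 1): LHS = ln(2) ≈ 0.6931 ≠ RHS = 0
At (4, 4): LHS = ln(8) ≈ 2.079 ≠ RHS = 2·ln(4) ≈ 2.773

Answer: No, fails at both test points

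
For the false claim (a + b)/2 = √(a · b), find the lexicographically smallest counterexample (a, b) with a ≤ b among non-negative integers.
(a, b) = (0, 1)

At (0, 0): both sides equal 0, so it holds there.

Substituting (0, 1) into the claim:
LHS = (0 + 1)/2 = 1/2
RHS = √(0 · 1) = 0

Since LHS ≠ RHS, this pair disproves the claim, and no lexicographically smaller pair (a ≤ b, non-negative integers) does.

For instance (1, 7) is also a counterexample (LHS = 4, RHS = √(7) ≈ 2.646), but it's lexicographically larger.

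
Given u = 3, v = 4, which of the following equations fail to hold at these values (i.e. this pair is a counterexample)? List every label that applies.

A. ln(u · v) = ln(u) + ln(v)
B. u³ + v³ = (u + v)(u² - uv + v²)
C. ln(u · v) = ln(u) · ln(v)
C

Evaluating each claim at the given values:
A. LHS = ln(12) ≈ 2.485, RHS = ln(3) + ln(4) ≈ 2.485 → holds here (LHS = RHS)
B. LHS = 91, RHS = 91 → holds here (LHS = RHS)
C. LHS = ln(12) ≈ 2.485, RHS = ln(3)·ln(4) ≈ 1.523 → fails here (LHS ≠ RHS)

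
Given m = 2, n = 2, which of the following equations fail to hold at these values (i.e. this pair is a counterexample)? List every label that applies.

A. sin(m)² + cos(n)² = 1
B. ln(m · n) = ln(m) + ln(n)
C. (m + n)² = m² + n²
Evaluating each claim at the given values:
A. LHS = cos(2)² + sin(2)² = 1, RHS = 1 → holds here (LHS = RHS)
B. LHS = ln(4) ≈ 1.386, RHS = 2·ln(2) ≈ 1.386 → holds here (LHS = RHS)
C. LHS = 16, RHS = 8 → fails here (LHS ≠ RHS)

Answer: C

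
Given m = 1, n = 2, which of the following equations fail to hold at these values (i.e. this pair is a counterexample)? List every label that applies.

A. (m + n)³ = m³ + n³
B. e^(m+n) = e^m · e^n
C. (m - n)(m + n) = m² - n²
A

Evaluating each claim at the given values:
A. LHS = 27, RHS = 9 → fails here (LHS ≠ RHS)
B. LHS = e^3 ≈ 20.09, RHS = e^3 ≈ 20.09 → holds here (LHS = RHS)
C. LHS = -3, RHS = -3 → holds here (LHS = RHS)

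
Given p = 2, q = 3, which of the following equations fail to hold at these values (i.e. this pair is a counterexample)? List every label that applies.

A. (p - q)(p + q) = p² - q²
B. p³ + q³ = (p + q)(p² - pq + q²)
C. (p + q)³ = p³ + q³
Evaluating each claim at the given values:
A. LHS = -5, RHS = -5 → holds here (LHS = RHS)
B. LHS = 35, RHS = 35 → holds here (LHS = RHS)
C. LHS = 125, RHS = 35 → fails here (LHS ≠ RHS)

Answer: C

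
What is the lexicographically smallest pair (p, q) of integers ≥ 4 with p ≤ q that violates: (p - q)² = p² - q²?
(p, q) = (4, 5)

Substituting (4, 5) into the claim:
LHS = (4 - 5)² = 1
RHS = 4² - 5² = -9

Since LHS ≠ RHS, this pair disproves the claim, and no lexicographically smaller pair (p ≤ q, integers ≥ 4) does.

For instance (10, 11) is also a counterexample (LHS = 1, RHS = -21), but it's lexicographically larger.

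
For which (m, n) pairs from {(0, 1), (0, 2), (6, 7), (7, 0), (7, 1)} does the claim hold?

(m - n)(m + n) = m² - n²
Testing each pair:
(0, 1): LHS = -1, RHS = -1 → holds
(0, 2): LHS = -4, RHS = -4 → holds
(6, 7): LHS = -13, RHS = -13 → holds
(7, 0): LHS = 49, RHS = 49 → holds
(7, 1): LHS = 48, RHS = 48 → holds

Every pair satisfies the claim.

Answer: All pairs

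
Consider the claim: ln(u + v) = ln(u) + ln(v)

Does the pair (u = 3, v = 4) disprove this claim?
Substituting u = 3, v = 4:
LHS = ln(3 + 4) = ln(7) ≈ 1.946
RHS = ln(3) + ln(4) ≈ 2.485

Since LHS ≠ RHS, this pair disproves the claim.

Answer: Yes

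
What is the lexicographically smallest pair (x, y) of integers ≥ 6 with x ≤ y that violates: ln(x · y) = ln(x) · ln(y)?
Substituting (6, 6) into the claim:
LHS = ln(6 · 6) = ln(36) ≈ 3.584
RHS = ln(6) · ln(6) = ln(6)² ≈ 3.21

Since LHS ≠ RHS, this pair disproves the claim, and no lexicographically smaller pair (x ≤ y, integers ≥ 6) does.

For instance (7, 13) is also a counterexample (LHS = ln(91) ≈ 4.511, RHS = ln(7)·ln(13) ≈ 4.991), but it's lexicographically larger.

Answer: (x, y) = (6, 6)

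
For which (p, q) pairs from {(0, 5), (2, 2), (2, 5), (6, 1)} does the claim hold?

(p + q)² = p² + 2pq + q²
Testing each pair:
(0, 5): LHS = 25, RHS = 25 → holds
(2, 2): LHS = 16, RHS = 16 → holds
(2, 5): LHS = 49, RHS = 49 → holds
(6, 1): LHS = 49, RHS = 49 → holds

Every pair satisfies the claim.

Answer: All pairs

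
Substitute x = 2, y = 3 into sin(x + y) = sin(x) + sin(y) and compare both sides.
LHS = sin(2 + 3) = sin(5) ≈ -0.9589
RHS = sin(2) + sin(3) ≈ 1.05

LHS ≠ RHS (they differ by about 2.009), so the equation does not hold here.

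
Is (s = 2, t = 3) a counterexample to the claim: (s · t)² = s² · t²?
Substituting s = 2, t = 3:
LHS = (2 · 3)² = 36
RHS = 2² · 3² = 36

The sides agree, so this pair does not disprove the claim.

Answer: No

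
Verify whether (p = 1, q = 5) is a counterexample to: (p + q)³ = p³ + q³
Yes

Substituting p = 1, q = 5:
LHS = (1 + 5)³ = 216
RHS = 1³ + 5³ = 126

Since LHS ≠ RHS, this pair disproves the claim.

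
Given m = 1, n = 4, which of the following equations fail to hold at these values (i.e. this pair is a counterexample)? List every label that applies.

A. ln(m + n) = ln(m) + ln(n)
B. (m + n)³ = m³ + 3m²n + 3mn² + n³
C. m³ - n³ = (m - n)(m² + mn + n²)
A

Evaluating each claim at the given values:
A. LHS = ln(5) ≈ 1.609, RHS = ln(4) ≈ 1.386 → fails here (LHS ≠ RHS)
B. LHS = 125, RHS = 125 → holds here (LHS = RHS)
C. LHS = -63, RHS = -63 → holds here (LHS = RHS)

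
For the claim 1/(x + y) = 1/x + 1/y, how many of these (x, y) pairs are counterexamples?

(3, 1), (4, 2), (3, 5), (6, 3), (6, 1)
Testing each pair:
(3, 1): LHS = 1/4, RHS = 4/3 → counterexample
(4, 2): LHS = 1/6, RHS = 3/4 → counterexample
(3, 5): LHS = 1/8, RHS = 8/15 → counterexample
(6, 3): LHS = 1/9, RHS = 1/2 → counterexample
(6, 1): LHS = 1/7, RHS = 7/6 → counterexample

That makes 5 counterexamples.

Answer: 5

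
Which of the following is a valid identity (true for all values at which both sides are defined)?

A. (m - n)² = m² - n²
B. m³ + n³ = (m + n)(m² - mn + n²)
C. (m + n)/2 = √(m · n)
B

A: fails at (4, 6) — LHS = 4, RHS = -20.
B: holds — e.g. at (3, 5), both sides equal 152.
C: fails at (2, 7) — LHS = 9/2, RHS = √(14) ≈ 3.742.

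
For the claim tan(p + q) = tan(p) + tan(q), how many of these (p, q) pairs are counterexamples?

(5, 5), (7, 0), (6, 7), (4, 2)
Testing each pair:
(5, 5): LHS = tan(10) ≈ 0.6484, RHS = 2·tan(5) ≈ -6.761 → counterexample
(7, 0): LHS = tan(7) ≈ 0.8714, RHS = tan(7) ≈ 0.8714 → satisfies claim
(6, 7): LHS = tan(13) ≈ 0.463, RHS = tan(6) + tan(7) ≈ 0.5804 → counterexample
(4, 2): LHS = tan(6) ≈ -0.291, RHS = tan(2) + tan(4) ≈ -1.027 → counterexample

That makes 3 counterexamples.

Answer: 3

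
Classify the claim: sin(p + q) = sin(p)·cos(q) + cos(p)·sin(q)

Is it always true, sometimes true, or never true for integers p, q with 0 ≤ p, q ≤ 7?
Always true

The identity holds for every pair in the range. For instance at (p, q) = (3, 2): both sides equal sin(5) ≈ -0.9589.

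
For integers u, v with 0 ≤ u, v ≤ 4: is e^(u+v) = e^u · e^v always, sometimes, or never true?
Always true

The identity holds for every pair in the range. For instance at (u, v) = (3, 4): both sides equal e^7 ≈ 1097.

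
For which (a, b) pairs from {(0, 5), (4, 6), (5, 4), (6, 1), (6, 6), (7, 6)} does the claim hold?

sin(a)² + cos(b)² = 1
(6, 6)

Testing each pair:
(0, 5): LHS = cos(5)² ≈ 0.08046, RHS = 1 → fails
(4, 6): LHS = sin(4)² + cos(6)² ≈ 1.495, RHS = 1 → fails
(5, 4): LHS = cos(4)² + sin(5)² ≈ 1.347, RHS = 1 → fails
(6, 1): LHS = sin(6)² + cos(1)² ≈ 0.37, RHS = 1 → fails
(6, 6): LHS = sin(6)² + cos(6)² = 1, RHS = 1 → holds
(7, 6): LHS = sin(7)² + cos(6)² ≈ 1.354, RHS = 1 → fails

1 of 6 pairs satisfies the claim.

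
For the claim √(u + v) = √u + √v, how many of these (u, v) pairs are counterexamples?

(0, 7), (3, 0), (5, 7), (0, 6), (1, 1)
2

Testing each pair:
(0, 7): LHS = √(7) ≈ 2.646, RHS = √(7) ≈ 2.646 → satisfies claim
(3, 0): LHS = √(3) ≈ 1.732, RHS = √(3) ≈ 1.732 → satisfies claim
(5, 7): LHS = 2·√(3) ≈ 3.464, RHS = √(5) + √(7) ≈ 4.882 → counterexample
(0, 6): LHS = √(6) ≈ 2.449, RHS = √(6) ≈ 2.449 → satisfies claim
(1, 1): LHS = √(2) ≈ 1.414, RHS = 2 → counterexample

That makes 2 counterexamples.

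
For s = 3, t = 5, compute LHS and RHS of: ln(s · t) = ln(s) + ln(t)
LHS = ln(3 · 5) = ln(15) ≈ 2.708
RHS = ln(3) + ln(5) ≈ 2.708

LHS = RHS: the two sides agree.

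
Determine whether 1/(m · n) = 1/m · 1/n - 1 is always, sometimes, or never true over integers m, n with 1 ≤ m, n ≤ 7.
The claim fails for every pair in the range. For instance at (m, n) = (5, 5): LHS = 1/25, RHS = -24/25.

Answer: Never true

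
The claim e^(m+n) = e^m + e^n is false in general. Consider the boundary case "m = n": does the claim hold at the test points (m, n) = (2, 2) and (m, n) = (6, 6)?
At (2, 2): LHS = e^4 ≈ 54.6 ≠ RHS = 2·e^2 ≈ 14.78
At (6, 6): LHS = e^12 ≈ 162754.8 ≠ RHS = 2·e^6 ≈ 806.9

Answer: No, fails at both test points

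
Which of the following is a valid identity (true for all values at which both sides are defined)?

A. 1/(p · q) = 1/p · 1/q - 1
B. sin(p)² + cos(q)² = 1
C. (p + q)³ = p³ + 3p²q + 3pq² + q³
A: fails at (2, 5) — LHS = 1/10, RHS = -9/10.
B: fails at (5, 8) — LHS = cos(8)² + sin(5)² ≈ 0.9407, RHS = 1.
C: holds — e.g. at (1, 5), both sides equal 216.

Answer: C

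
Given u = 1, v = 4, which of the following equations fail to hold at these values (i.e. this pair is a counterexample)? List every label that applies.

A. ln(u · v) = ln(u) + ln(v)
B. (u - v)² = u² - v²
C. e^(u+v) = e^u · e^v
B

Evaluating each claim at the given values:
A. LHS = ln(4) ≈ 1.386, RHS = ln(4) ≈ 1.386 → holds here (LHS = RHS)
B. LHS = 9, RHS = -15 → fails here (LHS ≠ RHS)
C. LHS = e^5 ≈ 148.4, RHS = e^5 ≈ 148.4 → holds here (LHS = RHS)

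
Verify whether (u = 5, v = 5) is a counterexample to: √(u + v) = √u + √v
Yes

Substituting u = 5, v = 5:
LHS = √(5 + 5) = √(10) ≈ 3.162
RHS = √5 + √5 = 2·√(5) ≈ 4.472

Since LHS ≠ RHS, this pair disproves the claim.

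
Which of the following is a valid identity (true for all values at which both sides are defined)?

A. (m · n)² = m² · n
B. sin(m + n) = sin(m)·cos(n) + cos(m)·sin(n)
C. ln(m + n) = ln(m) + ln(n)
A: fails at (2, 3) — LHS = 36, RHS = 12.
B: holds — e.g. at (1, 3), both sides equal sin(4) ≈ -0.7568.
C: fails at (2, 5) — LHS = ln(7) ≈ 1.946, RHS = ln(2) + ln(5) ≈ 2.303.

Answer: B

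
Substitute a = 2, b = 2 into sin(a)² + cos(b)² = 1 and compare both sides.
LHS = sin(2)² + cos(2)² = 1
RHS = 1

LHS = RHS: the two sides agree.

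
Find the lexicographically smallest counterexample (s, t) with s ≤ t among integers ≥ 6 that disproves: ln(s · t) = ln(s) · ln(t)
(s, t) = (6, 6)

Substituting (6, 6) into the claim:
LHS = ln(6 · 6) = ln(36) ≈ 3.584
RHS = ln(6) · ln(6) = ln(6)² ≈ 3.21

Since LHS ≠ RHS, this pair disproves the claim, and no lexicographically smaller pair (s ≤ t, integers ≥ 6) does.

For instance (9, 11) is also a counterexample (LHS = ln(99) ≈ 4.595, RHS = ln(9)·ln(11) ≈ 5.269), but it's lexicographically larger.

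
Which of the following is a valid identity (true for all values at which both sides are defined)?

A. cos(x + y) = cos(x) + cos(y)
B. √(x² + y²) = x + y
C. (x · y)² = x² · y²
C

A: fails at (4, 5) — LHS = cos(9) ≈ -0.9111, RHS = cos(4) + cos(5) ≈ -0.37.
B: fails at (2, 3) — LHS = √(13) ≈ 3.606, RHS = 5.
C: holds — e.g. at (4, 6), both sides equal 576.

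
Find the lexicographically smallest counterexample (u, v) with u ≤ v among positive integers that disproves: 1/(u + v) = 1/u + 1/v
Substituting (1, 1) into the claim:
LHS = 1/(1 + 1) = 1/2
RHS = 1/1 + 1/1 = 2

Since LHS ≠ RHS, this pair disproves the claim, and no lexicographically smaller pair (u ≤ v, positive integers) does.

For instance (1, 4) is also a counterexample (LHS = 1/5, RHS = 5/4), but it's lexicographically larger.

Answer: (u, v) = (1, 1)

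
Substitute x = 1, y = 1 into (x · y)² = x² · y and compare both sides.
LHS = (1 · 1)² = 1
RHS = 1² · 1 = 1

LHS = RHS: the two sides agree.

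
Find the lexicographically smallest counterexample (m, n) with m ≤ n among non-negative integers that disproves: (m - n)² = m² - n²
At (0, 0): both sides equal 0, so it holds there.

Substituting (0, 1) into the claim:
LHS = (0 - 1)² = 1
RHS = 0² - 1² = -1

Since LHS ≠ RHS, this pair disproves the claim, and no lexicographically smaller pair (m ≤ n, non-negative integers) does.

For instance (3, 7) is also a counterexample (LHS = 16, RHS = -40), but it's lexicographically larger.

Answer: (m, n) = (0, 1)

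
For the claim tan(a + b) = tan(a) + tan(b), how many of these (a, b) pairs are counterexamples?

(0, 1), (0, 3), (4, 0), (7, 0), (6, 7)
Testing each pair:
(0, 1): LHS = tan(1) ≈ 1.557, RHS = tan(1) ≈ 1.557 → satisfies claim
(0, 3): LHS = tan(3) ≈ -0.1425, RHS = tan(3) ≈ -0.1425 → satisfies claim
(4, 0): LHS = tan(4) ≈ 1.158, RHS = tan(4) ≈ 1.158 → satisfies claim
(7, 0): LHS = tan(7) ≈ 0.8714, RHS = tan(7) ≈ 0.8714 → satisfies claim
(6, 7): LHS = tan(13) ≈ 0.463, RHS = tan(6) + tan(7) ≈ 0.5804 → counterexample

That makes 1 counterexample.

Answer: 1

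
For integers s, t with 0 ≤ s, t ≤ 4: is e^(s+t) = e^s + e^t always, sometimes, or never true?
Never true

The claim fails for every pair in the range. For instance at (s, t) = (4, 0): LHS = e^4 ≈ 54.6, RHS = 1 + e^4 ≈ 55.6.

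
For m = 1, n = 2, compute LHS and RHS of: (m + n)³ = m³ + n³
LHS = (1 + 2)³ = 27
RHS = 1³ + 2³ = 9

LHS ≠ RHS, so the equation does not hold here.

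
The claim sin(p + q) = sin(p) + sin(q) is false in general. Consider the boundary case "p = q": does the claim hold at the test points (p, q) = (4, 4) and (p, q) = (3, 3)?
No, fails at both test points

At (4, 4): LHS = sin(8) ≈ 0.9894 ≠ RHS = 2·sin(4) ≈ -1.514
At (3, 3): LHS = sin(6) ≈ -0.2794 ≠ RHS = 2·sin(3) ≈ 0.2822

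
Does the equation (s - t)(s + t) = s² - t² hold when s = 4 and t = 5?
Holds

Substituting s = 4, t = 5:

LHS = (4 - 5)(4 + 5) = -9
RHS = 4² - 5² = -9

LHS = RHS, so the equation holds at this point.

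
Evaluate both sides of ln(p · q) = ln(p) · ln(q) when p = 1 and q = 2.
LHS = ln(1 · 2) = ln(2) ≈ 0.6931
RHS = ln(1) · ln(2) = 0

LHS ≠ RHS (they differ by about 0.6931), so the equation does not hold here.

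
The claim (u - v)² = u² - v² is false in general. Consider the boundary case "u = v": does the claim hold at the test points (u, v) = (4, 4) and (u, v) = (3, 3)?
Yes, holds at both test points

At (4, 4): LHS = 0, RHS = 0 → equal
At (3, 3): LHS = 0, RHS = 0 → equal

So the claim does hold at both of these boundary points, even though it is not an identity.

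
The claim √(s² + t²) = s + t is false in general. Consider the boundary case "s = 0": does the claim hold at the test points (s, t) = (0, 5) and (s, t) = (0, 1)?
Yes, holds at both test points

At (0, 5): LHS = 5, RHS = 5 → equal
At (0, 1): LHS = 1, RHS = 1 → equal

So the claim does hold at both of these boundary points, even though it is not an identity.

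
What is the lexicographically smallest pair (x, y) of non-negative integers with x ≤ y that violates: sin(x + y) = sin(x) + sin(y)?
Substituting (1, 1) into the claim:
LHS = sin(1 + 1) = sin(2) ≈ 0.9093
RHS = sin(1) + sin(1) = 2·sin(1) ≈ 1.683

Since LHS ≠ RHS, this pair disproves the claim, and no lexicographically smaller pair (x ≤ y, non-negative integers) does.

For instance (6, 6) is also a counterexample (LHS = sin(12) ≈ -0.5366, RHS = 2·sin(6) ≈ -0.5588), but it's lexicographically larger.

Answer: (x, y) = (1, 1)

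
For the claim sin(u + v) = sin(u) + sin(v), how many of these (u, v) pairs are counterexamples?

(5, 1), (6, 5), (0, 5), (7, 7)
3

Testing each pair:
(5, 1): LHS = sin(6) ≈ -0.2794, RHS = sin(5) + sin(1) ≈ -0.1175 → counterexample
(6, 5): LHS = sin(11) ≈ -1, RHS = sin(5) + sin(6) ≈ -1.238 → counterexample
(0, 5): LHS = sin(5) ≈ -0.9589, RHS = sin(5) ≈ -0.9589 → satisfies claim
(7, 7): LHS = sin(14) ≈ 0.9906, RHS = 2·sin(7) ≈ 1.314 → counterexample

That makes 3 counterexamples.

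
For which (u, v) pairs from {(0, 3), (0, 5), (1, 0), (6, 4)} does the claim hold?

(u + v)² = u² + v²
(0, 3), (0, 5), (1, 0)

Testing each pair:
(0, 3): LHS = 9, RHS = 9 → holds
(0, 5): LHS = 25, RHS = 25 → holds
(1, 0): LHS = 1, RHS = 1 → holds
(6, 4): LHS = 100, RHS = 52 → fails

3 of 4 pairs satisfy the claim.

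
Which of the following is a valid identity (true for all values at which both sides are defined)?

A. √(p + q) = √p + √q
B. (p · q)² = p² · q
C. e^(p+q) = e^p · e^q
C

A: fails at (4, 4) — LHS = 2·√(2) ≈ 2.828, RHS = 4.
B: fails at (2, 5) — LHS = 100, RHS = 20.
C: holds — e.g. at (3, 5), both sides equal e^8 ≈ 2981.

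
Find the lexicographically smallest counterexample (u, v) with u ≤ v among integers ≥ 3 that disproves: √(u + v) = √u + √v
(u, v) = (3, 3)

Substituting (3, 3) into the claim:
LHS = √(3 + 3) = √(6) ≈ 2.449
RHS = √3 + √3 = 2·√(3) ≈ 3.464

Since LHS ≠ RHS, this pair disproves the claim, and no lexicographically smaller pair (u ≤ v, integers ≥ 3) does.

For instance (7, 10) is also a counterexample (LHS = √(17) ≈ 4.123, RHS = √(7) + √(10) ≈ 5.808), but it's lexicographically larger.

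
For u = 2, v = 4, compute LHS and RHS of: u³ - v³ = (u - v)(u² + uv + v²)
LHS = 2³ - 4³ = -56
RHS = (2 - 4)(2² + 2·4 + 4²) = -56

LHS = RHS: the two sides agree.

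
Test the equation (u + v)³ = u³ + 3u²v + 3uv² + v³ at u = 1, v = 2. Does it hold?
Substituting u = 1, v = 2:

LHS = (1 + 2)³ = 27
RHS = 1³ + 3·1²·2 + 3·1·2² + 2³ = 27

LHS = RHS, so the equation holds at this point.

Answer: Holds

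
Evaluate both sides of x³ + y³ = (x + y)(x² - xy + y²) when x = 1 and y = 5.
LHS = 1³ + 5³ = 126
RHS = (1 + 5)(1² - 1·5 + 5²) = 126

LHS = RHS: the two sides agree.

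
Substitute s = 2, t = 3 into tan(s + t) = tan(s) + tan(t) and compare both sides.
LHS = tan(2 + 3) = tan(5) ≈ -3.381
RHS = tan(2) + tan(3) ≈ -2.328

LHS ≠ RHS (they differ by about 1.053), so the equation does not hold here.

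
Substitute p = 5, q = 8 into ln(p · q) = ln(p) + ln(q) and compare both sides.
LHS = ln(5 · 8) = ln(40) ≈ 3.689
RHS = ln(5) + ln(8) ≈ 3.689

LHS = RHS: the two sides agree.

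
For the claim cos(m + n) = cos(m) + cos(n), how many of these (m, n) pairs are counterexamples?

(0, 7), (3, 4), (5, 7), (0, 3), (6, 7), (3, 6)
Testing each pair:
(0, 7): LHS = cos(7) ≈ 0.7539, RHS = cos(7) + 1 ≈ 1.754 → counterexample
(3, 4): LHS = cos(7) ≈ 0.7539, RHS = cos(3) + cos(4) ≈ -1.644 → counterexample
(5, 7): LHS = cos(12) ≈ 0.8439, RHS = cos(5) + cos(7) ≈ 1.038 → counterexample
(0, 3): LHS = cos(3) ≈ -0.99, RHS = cos(3) + 1 ≈ 0.01001 → counterexample
(6, 7): LHS = cos(13) ≈ 0.9074, RHS = cos(7) + cos(6) ≈ 1.714 → counterexample
(3, 6): LHS = cos(9) ≈ -0.9111, RHS = cos(3) + cos(6) ≈ -0.02982 → counterexample

That makes 6 counterexamples.

Answer: 6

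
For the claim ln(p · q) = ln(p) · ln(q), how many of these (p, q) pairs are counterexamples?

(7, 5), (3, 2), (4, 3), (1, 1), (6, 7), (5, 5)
Testing each pair:
(7, 5): LHS = ln(35) ≈ 3.555, RHS = ln(5)·ln(7) ≈ 3.132 → counterexample
(3, 2): LHS = ln(6) ≈ 1.792, RHS = ln(2)·ln(3) ≈ 0.7615 → counterexample
(4, 3): LHS = ln(12) ≈ 2.485, RHS = ln(3)·ln(4) ≈ 1.523 → counterexample
(1, 1): LHS = 0, RHS = 0 → satisfies claim
(6, 7): LHS = ln(42) ≈ 3.738, RHS = ln(6)·ln(7) ≈ 3.487 → counterexample
(5, 5): LHS = ln(25) ≈ 3.219, RHS = ln(5)² ≈ 2.59 → counterexample

That makes 5 counterexamples.

Answer: 5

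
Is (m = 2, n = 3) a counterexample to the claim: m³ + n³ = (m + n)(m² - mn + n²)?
Substituting m = 2, n = 3:
LHS = 2³ + 3³ = 35
RHS = (2 + 3)(2² - 2·3 + 3²) = 35

The sides agree, so this pair does not disprove the claim.

Answer: No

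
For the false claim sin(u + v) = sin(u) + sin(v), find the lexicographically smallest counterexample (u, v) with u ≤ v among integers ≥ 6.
(u, v) = (6, 6)

Substituting (6, 6) into the claim:
LHS = sin(6 + 6) = sin(12) ≈ -0.5366
RHS = sin(6) + sin(6) = 2·sin(6) ≈ -0.5588

Since LHS ≠ RHS, this pair disproves the claim, and no lexicographically smaller pair (u ≤ v, integers ≥ 6) does.

For instance (6, 9) is also a counterexample (LHS = sin(15) ≈ 0.6503, RHS = sin(6) + sin(9) ≈ 0.1327), but it's lexicographically larger.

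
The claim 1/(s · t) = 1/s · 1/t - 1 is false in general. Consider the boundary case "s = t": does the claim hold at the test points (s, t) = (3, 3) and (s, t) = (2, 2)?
No, fails at both test points

At (3, 3): LHS = 1/9 ≠ RHS = -8/9
At (2, 2): LHS = 1/4 ≠ RHS = -3/4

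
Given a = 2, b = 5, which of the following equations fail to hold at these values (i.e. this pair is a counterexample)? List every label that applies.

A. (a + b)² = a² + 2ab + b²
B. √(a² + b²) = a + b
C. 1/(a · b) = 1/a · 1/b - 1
B, C

Evaluating each claim at the given values:
A. LHS = 49, RHS = 49 → holds here (LHS = RHS)
B. LHS = √(29) ≈ 5.385, RHS = 7 → fails here (LHS ≠ RHS)
C. LHS = 1/10, RHS = -9/10 → fails here (LHS ≠ RHS)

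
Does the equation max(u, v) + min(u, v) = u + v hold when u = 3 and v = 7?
Substituting u = 3, v = 7:

LHS = max(3, 7) + min(3, 7) = 10
RHS = 3 + 7 = 10

LHS = RHS, so the equation holds at this point.

Answer: Holds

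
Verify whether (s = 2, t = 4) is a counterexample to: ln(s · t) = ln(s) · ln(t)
Substituting s = 2, t = 4:
LHS = ln(2 · 4) = ln(8) ≈ 2.079
RHS = ln(2) · ln(4) ≈ 0.9609

Since LHS ≠ RHS, this pair disproves the claim.

Answer: Yes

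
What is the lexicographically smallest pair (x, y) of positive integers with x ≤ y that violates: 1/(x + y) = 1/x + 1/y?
(x, y) = (1, 1)

Substituting (1, 1) into the claim:
LHS = 1/(1 + 1) = 1/2
RHS = 1/1 + 1/1 = 2

Since LHS ≠ RHS, this pair disproves the claim, and no lexicographically smaller pair (x ≤ y, positive integers) does.

For instance (5, 8) is also a counterexample (LHS = 1/13, RHS = 13/40), but it's lexicographically larger.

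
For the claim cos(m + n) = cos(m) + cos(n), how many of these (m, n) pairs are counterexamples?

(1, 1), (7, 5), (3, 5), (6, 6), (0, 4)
5

Testing each pair:
(1, 1): LHS = cos(2) ≈ -0.4161, RHS = 2·cos(1) ≈ 1.081 → counterexample
(7, 5): LHS = cos(12) ≈ 0.8439, RHS = cos(5) + cos(7) ≈ 1.038 → counterexample
(3, 5): LHS = cos(8) ≈ -0.1455, RHS = cos(3) + cos(5) ≈ -0.7063 → counterexample
(6, 6): LHS = cos(12) ≈ 0.8439, RHS = 2·cos(6) ≈ 1.92 → counterexample
(0, 4): LHS = cos(4) ≈ -0.6536, RHS = cos(4) + 1 ≈ 0.3464 → counterexample

That makes 5 counterexamples.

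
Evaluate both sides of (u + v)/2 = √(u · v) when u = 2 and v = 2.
LHS = (2 + 2)/2 = 2
RHS = √(2 · 2) = 2

LHS = RHS: the two sides agree.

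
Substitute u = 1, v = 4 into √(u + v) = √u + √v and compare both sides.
LHS = √(1 + 4) = √(5) ≈ 2.236
RHS = √1 + √4 = 3

LHS ≠ RHS (they differ by about 0.7639), so the equation does not hold here.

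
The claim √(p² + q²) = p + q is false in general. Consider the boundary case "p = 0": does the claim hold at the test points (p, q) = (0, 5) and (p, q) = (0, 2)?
Yes, holds at both test points

At (0, 5): LHS = 5, RHS = 5 → equal
At (0, 2): LHS = 2, RHS = 2 → equal

So the claim does hold at both of these boundary points, even though it is not an identity.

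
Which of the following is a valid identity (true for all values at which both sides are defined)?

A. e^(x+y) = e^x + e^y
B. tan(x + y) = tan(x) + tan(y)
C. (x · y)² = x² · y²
C

A: fails at (1, 4) — LHS = e^5 ≈ 148.4, RHS = e + e^4 ≈ 57.32.
B: fails at (1, 1) — LHS = tan(2) ≈ -2.185, RHS = 2·tan(1) ≈ 3.115.
C: holds — e.g. at (1, 5), both sides equal 25.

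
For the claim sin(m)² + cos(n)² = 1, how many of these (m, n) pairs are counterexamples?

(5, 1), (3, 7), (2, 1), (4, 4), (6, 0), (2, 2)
4

Testing each pair:
(5, 1): LHS = cos(1)² + sin(5)² ≈ 1.211, RHS = 1 → counterexample
(3, 7): LHS = sin(3)² + cos(7)² ≈ 0.5883, RHS = 1 → counterexample
(2, 1): LHS = cos(1)² + sin(2)² ≈ 1.119, RHS = 1 → counterexample
(4, 4): LHS = cos(4)² + sin(4)² = 1, RHS = 1 → satisfies claim
(6, 0): LHS = sin(6)² + 1 ≈ 1.078, RHS = 1 → counterexample
(2, 2): LHS = cos(2)² + sin(2)² = 1, RHS = 1 → satisfies claim

That makes 4 counterexamples.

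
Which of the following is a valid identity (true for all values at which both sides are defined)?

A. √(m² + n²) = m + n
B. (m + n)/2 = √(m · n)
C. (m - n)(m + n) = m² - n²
C

A: fails at (2, 7) — LHS = √(53) ≈ 7.28, RHS = 9.
B: fails at (1, 5) — LHS = 3, RHS = √(5) ≈ 2.236.
C: holds — e.g. at (5, 5), both sides equal 0.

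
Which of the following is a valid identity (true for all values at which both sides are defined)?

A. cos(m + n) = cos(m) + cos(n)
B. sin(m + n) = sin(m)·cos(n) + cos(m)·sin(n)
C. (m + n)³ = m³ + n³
A: fails at (2, 2) — LHS = cos(4) ≈ -0.6536, RHS = 2·cos(2) ≈ -0.8323.
B: holds — e.g. at (5, 5), both sides equal sin(10) ≈ -0.544.
C: fails at (2, 2) — LHS = 64, RHS = 16.

Answer: B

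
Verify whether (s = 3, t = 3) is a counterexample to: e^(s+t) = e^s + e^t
Substituting s = 3, t = 3:
LHS = e^(3+3) = e^6 ≈ 403.4
RHS = e^3 + e^3 = 2·e^3 ≈ 40.17

Since LHS ≠ RHS, this pair disproves the claim.

Answer: Yes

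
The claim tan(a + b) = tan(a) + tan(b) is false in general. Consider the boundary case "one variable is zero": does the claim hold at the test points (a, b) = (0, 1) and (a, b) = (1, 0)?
At (0, 1): LHS = tan(1) ≈ 1.557, RHS = tan(1) ≈ 1.557 → equal
At (1, 0): LHS = tan(1) ≈ 1.557, RHS = tan(1) ≈ 1.557 → equal

So the claim does hold at both of these boundary points, even though it is not an identity.

Answer: Yes, holds at both test points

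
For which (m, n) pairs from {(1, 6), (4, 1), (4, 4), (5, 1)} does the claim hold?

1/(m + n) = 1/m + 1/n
None

Testing each pair:
(1, 6): LHS = 1/7, RHS = 7/6 → fails
(4, 1): LHS = 1/5, RHS = 5/4 → fails
(4, 4): LHS = 1/8, RHS = 1/2 → fails
(5, 1): LHS = 1/6, RHS = 6/5 → fails

No pair satisfies the claim.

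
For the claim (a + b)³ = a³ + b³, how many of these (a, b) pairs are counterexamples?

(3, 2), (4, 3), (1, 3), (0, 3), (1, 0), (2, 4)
Testing each pair:
(3, 2): LHS = 125, RHS = 35 → counterexample
(4, 3): LHS = 343, RHS = 91 → counterexample
(1, 3): LHS = 64, RHS = 28 → counterexample
(0, 3): LHS = 27, RHS = 27 → satisfies claim
(1, 0): LHS = 1, RHS = 1 → satisfies claim
(2, 4): LHS = 216, RHS = 72 → counterexample

That makes 4 counterexamples.

Answer: 4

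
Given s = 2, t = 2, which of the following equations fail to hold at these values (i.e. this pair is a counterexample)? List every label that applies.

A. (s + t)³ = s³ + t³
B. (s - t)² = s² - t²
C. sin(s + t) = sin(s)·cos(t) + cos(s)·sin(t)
A

Evaluating each claim at the given values:
A. LHS = 64, RHS = 16 → fails here (LHS ≠ RHS)
B. LHS = 0, RHS = 0 → holds here (LHS = RHS)
C. LHS = sin(4) ≈ -0.7568, RHS = 2·sin(2)·cos(2) ≈ -0.7568 → holds here (LHS = RHS)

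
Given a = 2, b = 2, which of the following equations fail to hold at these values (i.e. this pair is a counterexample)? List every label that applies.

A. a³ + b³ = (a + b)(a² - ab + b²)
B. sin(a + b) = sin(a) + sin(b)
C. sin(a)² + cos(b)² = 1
B

Evaluating each claim at the given values:
A. LHS = 16, RHS = 16 → holds here (LHS = RHS)
B. LHS = sin(4) ≈ -0.7568, RHS = 2·sin(2) ≈ 1.819 → fails here (LHS ≠ RHS)
C. LHS = cos(2)² + sin(2)² = 1, RHS = 1 → holds here (LHS = RHS)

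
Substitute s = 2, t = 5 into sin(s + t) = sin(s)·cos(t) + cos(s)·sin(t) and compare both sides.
LHS = sin(2 + 5) = sin(7) ≈ 0.657
RHS = sin(2)·cos(5) + cos(2)·sin(5) = sin(2)·cos(5) + sin(5)·cos(2) ≈ 0.657

LHS = RHS: the two sides agree.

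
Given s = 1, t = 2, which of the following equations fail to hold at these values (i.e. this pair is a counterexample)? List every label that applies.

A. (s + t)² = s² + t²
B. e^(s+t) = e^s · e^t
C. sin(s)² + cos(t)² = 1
A, C

Evaluating each claim at the given values:
A. LHS = 9, RHS = 5 → fails here (LHS ≠ RHS)
B. LHS = e^3 ≈ 20.09, RHS = e^3 ≈ 20.09 → holds here (LHS = RHS)
C. LHS = cos(2)² + sin(1)² ≈ 0.8813, RHS = 1 → fails here (LHS ≠ RHS)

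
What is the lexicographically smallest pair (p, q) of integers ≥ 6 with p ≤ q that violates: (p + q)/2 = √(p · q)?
Substituting (6, 7) into the claim:
LHS = (6 + 7)/2 = 13/2
RHS = √(6 · 7) = √(42) ≈ 6.481

Since LHS ≠ RHS, this pair disproves the claim, and no lexicographically smaller pair (p ≤ q, integers ≥ 6) does.

For instance (7, 11) is also a counterexample (LHS = 9, RHS = √(77) ≈ 8.775), but it's lexicographically larger.

Answer: (p, q) = (6, 7)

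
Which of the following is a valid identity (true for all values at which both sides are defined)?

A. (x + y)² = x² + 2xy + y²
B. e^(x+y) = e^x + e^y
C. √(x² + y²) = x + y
A

A: holds — e.g. at (5, 8), both sides equal 169.
B: fails at (3, 5) — LHS = e^8 ≈ 2981, RHS = e^3 + e^5 ≈ 168.5.
C: fails at (2, 2) — LHS = 2·√(2) ≈ 2.828, RHS = 4.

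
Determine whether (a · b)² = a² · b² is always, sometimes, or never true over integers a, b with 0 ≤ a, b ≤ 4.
The identity holds for every pair in the range. For instance at (a, b) = (0, 3): both sides equal 0.

Answer: Always true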